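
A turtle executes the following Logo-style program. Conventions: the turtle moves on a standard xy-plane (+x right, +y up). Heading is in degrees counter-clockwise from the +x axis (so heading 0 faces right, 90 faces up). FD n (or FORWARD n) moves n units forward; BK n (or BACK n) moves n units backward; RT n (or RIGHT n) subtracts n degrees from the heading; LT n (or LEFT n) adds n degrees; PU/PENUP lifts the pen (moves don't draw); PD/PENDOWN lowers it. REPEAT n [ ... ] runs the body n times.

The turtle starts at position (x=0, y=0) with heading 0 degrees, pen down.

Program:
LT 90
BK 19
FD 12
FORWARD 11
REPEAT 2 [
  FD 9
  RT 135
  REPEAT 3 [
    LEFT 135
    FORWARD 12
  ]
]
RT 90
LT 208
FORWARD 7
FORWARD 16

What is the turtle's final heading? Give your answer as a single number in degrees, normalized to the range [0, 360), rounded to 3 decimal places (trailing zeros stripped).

Executing turtle program step by step:
Start: pos=(0,0), heading=0, pen down
LT 90: heading 0 -> 90
BK 19: (0,0) -> (0,-19) [heading=90, draw]
FD 12: (0,-19) -> (0,-7) [heading=90, draw]
FD 11: (0,-7) -> (0,4) [heading=90, draw]
REPEAT 2 [
  -- iteration 1/2 --
  FD 9: (0,4) -> (0,13) [heading=90, draw]
  RT 135: heading 90 -> 315
  REPEAT 3 [
    -- iteration 1/3 --
    LT 135: heading 315 -> 90
    FD 12: (0,13) -> (0,25) [heading=90, draw]
    -- iteration 2/3 --
    LT 135: heading 90 -> 225
    FD 12: (0,25) -> (-8.485,16.515) [heading=225, draw]
    -- iteration 3/3 --
    LT 135: heading 225 -> 0
    FD 12: (-8.485,16.515) -> (3.515,16.515) [heading=0, draw]
  ]
  -- iteration 2/2 --
  FD 9: (3.515,16.515) -> (12.515,16.515) [heading=0, draw]
  RT 135: heading 0 -> 225
  REPEAT 3 [
    -- iteration 1/3 --
    LT 135: heading 225 -> 0
    FD 12: (12.515,16.515) -> (24.515,16.515) [heading=0, draw]
    -- iteration 2/3 --
    LT 135: heading 0 -> 135
    FD 12: (24.515,16.515) -> (16.029,25) [heading=135, draw]
    -- iteration 3/3 --
    LT 135: heading 135 -> 270
    FD 12: (16.029,25) -> (16.029,13) [heading=270, draw]
  ]
]
RT 90: heading 270 -> 180
LT 208: heading 180 -> 28
FD 7: (16.029,13) -> (22.21,16.286) [heading=28, draw]
FD 16: (22.21,16.286) -> (36.337,23.798) [heading=28, draw]
Final: pos=(36.337,23.798), heading=28, 13 segment(s) drawn

Answer: 28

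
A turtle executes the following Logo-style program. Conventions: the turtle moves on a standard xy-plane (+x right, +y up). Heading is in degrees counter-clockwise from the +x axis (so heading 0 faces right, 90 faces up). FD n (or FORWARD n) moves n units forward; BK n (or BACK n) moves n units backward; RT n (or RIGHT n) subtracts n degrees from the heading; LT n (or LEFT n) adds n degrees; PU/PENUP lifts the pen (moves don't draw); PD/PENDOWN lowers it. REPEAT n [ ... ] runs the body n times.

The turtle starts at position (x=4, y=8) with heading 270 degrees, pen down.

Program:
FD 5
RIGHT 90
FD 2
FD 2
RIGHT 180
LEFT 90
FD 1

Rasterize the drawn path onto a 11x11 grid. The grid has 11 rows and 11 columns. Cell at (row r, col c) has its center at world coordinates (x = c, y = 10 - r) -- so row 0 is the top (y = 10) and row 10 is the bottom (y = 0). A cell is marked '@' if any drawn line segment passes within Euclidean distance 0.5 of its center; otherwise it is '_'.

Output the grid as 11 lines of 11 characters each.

Answer: ___________
___________
____@______
____@______
____@______
____@______
@___@______
@@@@@______
___________
___________
___________

Derivation:
Segment 0: (4,8) -> (4,3)
Segment 1: (4,3) -> (2,3)
Segment 2: (2,3) -> (-0,3)
Segment 3: (-0,3) -> (-0,4)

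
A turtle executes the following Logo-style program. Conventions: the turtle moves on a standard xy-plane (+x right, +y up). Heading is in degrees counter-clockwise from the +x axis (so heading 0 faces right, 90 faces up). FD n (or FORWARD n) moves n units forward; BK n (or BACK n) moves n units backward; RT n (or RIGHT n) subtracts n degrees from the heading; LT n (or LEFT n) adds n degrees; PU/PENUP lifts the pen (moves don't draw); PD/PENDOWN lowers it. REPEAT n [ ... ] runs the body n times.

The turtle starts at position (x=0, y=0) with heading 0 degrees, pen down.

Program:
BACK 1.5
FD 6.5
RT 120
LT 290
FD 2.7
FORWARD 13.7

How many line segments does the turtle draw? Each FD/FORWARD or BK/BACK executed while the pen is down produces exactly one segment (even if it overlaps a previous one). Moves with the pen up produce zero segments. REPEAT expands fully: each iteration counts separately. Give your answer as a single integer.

Executing turtle program step by step:
Start: pos=(0,0), heading=0, pen down
BK 1.5: (0,0) -> (-1.5,0) [heading=0, draw]
FD 6.5: (-1.5,0) -> (5,0) [heading=0, draw]
RT 120: heading 0 -> 240
LT 290: heading 240 -> 170
FD 2.7: (5,0) -> (2.341,0.469) [heading=170, draw]
FD 13.7: (2.341,0.469) -> (-11.151,2.848) [heading=170, draw]
Final: pos=(-11.151,2.848), heading=170, 4 segment(s) drawn
Segments drawn: 4

Answer: 4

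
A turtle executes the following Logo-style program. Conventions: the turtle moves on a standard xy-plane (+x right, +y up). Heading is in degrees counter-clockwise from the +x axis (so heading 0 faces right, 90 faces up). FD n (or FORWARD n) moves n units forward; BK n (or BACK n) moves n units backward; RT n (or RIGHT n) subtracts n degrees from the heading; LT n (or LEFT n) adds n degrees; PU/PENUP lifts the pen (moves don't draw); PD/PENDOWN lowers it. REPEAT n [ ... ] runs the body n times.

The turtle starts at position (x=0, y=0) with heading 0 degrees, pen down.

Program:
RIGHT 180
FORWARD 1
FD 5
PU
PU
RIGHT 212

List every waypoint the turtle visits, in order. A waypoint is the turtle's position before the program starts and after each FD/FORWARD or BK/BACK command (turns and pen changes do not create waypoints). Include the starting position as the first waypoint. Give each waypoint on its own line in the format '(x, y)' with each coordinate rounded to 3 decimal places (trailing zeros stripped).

Answer: (0, 0)
(-1, 0)
(-6, 0)

Derivation:
Executing turtle program step by step:
Start: pos=(0,0), heading=0, pen down
RT 180: heading 0 -> 180
FD 1: (0,0) -> (-1,0) [heading=180, draw]
FD 5: (-1,0) -> (-6,0) [heading=180, draw]
PU: pen up
PU: pen up
RT 212: heading 180 -> 328
Final: pos=(-6,0), heading=328, 2 segment(s) drawn
Waypoints (3 total):
(0, 0)
(-1, 0)
(-6, 0)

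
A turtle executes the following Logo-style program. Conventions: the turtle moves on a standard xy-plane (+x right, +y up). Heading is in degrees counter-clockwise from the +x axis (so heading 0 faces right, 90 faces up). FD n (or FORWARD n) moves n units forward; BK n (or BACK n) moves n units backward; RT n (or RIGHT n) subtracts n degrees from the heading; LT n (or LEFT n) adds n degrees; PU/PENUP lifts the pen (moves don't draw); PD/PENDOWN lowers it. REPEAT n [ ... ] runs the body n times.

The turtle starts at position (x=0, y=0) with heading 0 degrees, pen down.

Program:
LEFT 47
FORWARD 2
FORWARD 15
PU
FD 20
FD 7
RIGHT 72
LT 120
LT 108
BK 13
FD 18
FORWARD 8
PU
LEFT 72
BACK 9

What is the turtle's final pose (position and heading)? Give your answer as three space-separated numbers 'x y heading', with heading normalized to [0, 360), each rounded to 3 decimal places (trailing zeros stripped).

Executing turtle program step by step:
Start: pos=(0,0), heading=0, pen down
LT 47: heading 0 -> 47
FD 2: (0,0) -> (1.364,1.463) [heading=47, draw]
FD 15: (1.364,1.463) -> (11.594,12.433) [heading=47, draw]
PU: pen up
FD 20: (11.594,12.433) -> (25.234,27.06) [heading=47, move]
FD 7: (25.234,27.06) -> (30.008,32.18) [heading=47, move]
RT 72: heading 47 -> 335
LT 120: heading 335 -> 95
LT 108: heading 95 -> 203
BK 13: (30.008,32.18) -> (41.974,37.259) [heading=203, move]
FD 18: (41.974,37.259) -> (25.405,30.226) [heading=203, move]
FD 8: (25.405,30.226) -> (18.041,27.1) [heading=203, move]
PU: pen up
LT 72: heading 203 -> 275
BK 9: (18.041,27.1) -> (17.257,36.066) [heading=275, move]
Final: pos=(17.257,36.066), heading=275, 2 segment(s) drawn

Answer: 17.257 36.066 275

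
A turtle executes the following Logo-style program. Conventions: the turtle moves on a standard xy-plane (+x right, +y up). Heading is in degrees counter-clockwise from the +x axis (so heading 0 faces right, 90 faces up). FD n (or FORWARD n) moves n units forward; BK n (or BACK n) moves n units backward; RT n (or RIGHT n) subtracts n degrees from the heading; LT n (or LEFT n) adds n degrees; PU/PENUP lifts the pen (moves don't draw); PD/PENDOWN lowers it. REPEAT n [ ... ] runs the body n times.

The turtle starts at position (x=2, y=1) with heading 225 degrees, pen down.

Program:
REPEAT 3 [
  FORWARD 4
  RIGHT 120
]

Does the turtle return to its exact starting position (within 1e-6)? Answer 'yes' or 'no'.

Executing turtle program step by step:
Start: pos=(2,1), heading=225, pen down
REPEAT 3 [
  -- iteration 1/3 --
  FD 4: (2,1) -> (-0.828,-1.828) [heading=225, draw]
  RT 120: heading 225 -> 105
  -- iteration 2/3 --
  FD 4: (-0.828,-1.828) -> (-1.864,2.035) [heading=105, draw]
  RT 120: heading 105 -> 345
  -- iteration 3/3 --
  FD 4: (-1.864,2.035) -> (2,1) [heading=345, draw]
  RT 120: heading 345 -> 225
]
Final: pos=(2,1), heading=225, 3 segment(s) drawn

Start position: (2, 1)
Final position: (2, 1)
Distance = 0; < 1e-6 -> CLOSED

Answer: yes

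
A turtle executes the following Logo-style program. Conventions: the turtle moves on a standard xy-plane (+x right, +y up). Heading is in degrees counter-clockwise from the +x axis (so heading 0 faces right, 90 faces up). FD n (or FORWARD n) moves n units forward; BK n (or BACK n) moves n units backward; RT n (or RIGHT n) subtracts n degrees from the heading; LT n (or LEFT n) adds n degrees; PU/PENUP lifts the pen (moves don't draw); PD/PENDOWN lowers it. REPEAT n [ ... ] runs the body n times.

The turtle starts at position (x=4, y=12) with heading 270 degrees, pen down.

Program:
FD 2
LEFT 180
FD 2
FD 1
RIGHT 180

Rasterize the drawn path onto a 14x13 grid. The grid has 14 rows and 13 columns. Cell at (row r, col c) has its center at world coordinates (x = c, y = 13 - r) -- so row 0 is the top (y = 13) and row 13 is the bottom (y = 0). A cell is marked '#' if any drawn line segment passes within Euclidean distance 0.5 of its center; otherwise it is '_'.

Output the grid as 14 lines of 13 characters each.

Segment 0: (4,12) -> (4,10)
Segment 1: (4,10) -> (4,12)
Segment 2: (4,12) -> (4,13)

Answer: ____#________
____#________
____#________
____#________
_____________
_____________
_____________
_____________
_____________
_____________
_____________
_____________
_____________
_____________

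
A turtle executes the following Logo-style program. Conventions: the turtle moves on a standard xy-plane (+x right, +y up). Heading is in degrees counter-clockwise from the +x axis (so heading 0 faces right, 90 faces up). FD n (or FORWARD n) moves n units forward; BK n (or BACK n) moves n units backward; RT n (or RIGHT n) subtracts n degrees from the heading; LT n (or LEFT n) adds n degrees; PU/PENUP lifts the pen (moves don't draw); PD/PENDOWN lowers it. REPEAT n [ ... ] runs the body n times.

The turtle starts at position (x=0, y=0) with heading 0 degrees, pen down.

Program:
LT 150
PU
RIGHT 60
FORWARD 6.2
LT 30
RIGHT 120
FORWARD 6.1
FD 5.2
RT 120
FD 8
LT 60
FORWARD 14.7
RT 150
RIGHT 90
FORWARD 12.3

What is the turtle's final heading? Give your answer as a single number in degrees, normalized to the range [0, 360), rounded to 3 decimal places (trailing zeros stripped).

Answer: 60

Derivation:
Executing turtle program step by step:
Start: pos=(0,0), heading=0, pen down
LT 150: heading 0 -> 150
PU: pen up
RT 60: heading 150 -> 90
FD 6.2: (0,0) -> (0,6.2) [heading=90, move]
LT 30: heading 90 -> 120
RT 120: heading 120 -> 0
FD 6.1: (0,6.2) -> (6.1,6.2) [heading=0, move]
FD 5.2: (6.1,6.2) -> (11.3,6.2) [heading=0, move]
RT 120: heading 0 -> 240
FD 8: (11.3,6.2) -> (7.3,-0.728) [heading=240, move]
LT 60: heading 240 -> 300
FD 14.7: (7.3,-0.728) -> (14.65,-13.459) [heading=300, move]
RT 150: heading 300 -> 150
RT 90: heading 150 -> 60
FD 12.3: (14.65,-13.459) -> (20.8,-2.807) [heading=60, move]
Final: pos=(20.8,-2.807), heading=60, 0 segment(s) drawn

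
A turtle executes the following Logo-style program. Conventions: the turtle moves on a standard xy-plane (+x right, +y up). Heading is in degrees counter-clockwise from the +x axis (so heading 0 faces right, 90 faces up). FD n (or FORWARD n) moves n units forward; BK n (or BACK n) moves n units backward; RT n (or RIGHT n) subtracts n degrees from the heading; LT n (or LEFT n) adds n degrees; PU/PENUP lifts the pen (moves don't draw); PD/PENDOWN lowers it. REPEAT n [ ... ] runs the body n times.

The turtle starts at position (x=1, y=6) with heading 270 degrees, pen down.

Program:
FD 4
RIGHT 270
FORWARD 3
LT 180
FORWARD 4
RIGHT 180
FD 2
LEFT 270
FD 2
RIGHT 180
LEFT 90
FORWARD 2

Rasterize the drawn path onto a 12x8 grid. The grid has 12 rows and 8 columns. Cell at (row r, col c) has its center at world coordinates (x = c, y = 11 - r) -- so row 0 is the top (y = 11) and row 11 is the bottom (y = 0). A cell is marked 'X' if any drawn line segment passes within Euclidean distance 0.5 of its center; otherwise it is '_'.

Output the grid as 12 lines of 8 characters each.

Segment 0: (1,6) -> (1,2)
Segment 1: (1,2) -> (4,2)
Segment 2: (4,2) -> (-0,2)
Segment 3: (-0,2) -> (2,2)
Segment 4: (2,2) -> (2,0)
Segment 5: (2,0) -> (-0,0)

Answer: ________
________
________
________
________
_X______
_X______
_X______
_X______
XXXXX___
__X_____
XXX_____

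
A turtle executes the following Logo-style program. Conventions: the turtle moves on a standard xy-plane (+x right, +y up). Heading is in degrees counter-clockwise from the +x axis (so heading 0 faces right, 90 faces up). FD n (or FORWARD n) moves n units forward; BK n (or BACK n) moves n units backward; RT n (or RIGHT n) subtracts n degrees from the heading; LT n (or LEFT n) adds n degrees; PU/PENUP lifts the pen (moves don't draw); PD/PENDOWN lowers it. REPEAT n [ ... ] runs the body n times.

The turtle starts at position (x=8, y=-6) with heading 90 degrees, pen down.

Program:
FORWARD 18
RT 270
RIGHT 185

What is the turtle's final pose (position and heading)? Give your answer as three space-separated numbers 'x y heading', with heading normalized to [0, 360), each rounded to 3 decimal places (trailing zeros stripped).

Answer: 8 12 355

Derivation:
Executing turtle program step by step:
Start: pos=(8,-6), heading=90, pen down
FD 18: (8,-6) -> (8,12) [heading=90, draw]
RT 270: heading 90 -> 180
RT 185: heading 180 -> 355
Final: pos=(8,12), heading=355, 1 segment(s) drawn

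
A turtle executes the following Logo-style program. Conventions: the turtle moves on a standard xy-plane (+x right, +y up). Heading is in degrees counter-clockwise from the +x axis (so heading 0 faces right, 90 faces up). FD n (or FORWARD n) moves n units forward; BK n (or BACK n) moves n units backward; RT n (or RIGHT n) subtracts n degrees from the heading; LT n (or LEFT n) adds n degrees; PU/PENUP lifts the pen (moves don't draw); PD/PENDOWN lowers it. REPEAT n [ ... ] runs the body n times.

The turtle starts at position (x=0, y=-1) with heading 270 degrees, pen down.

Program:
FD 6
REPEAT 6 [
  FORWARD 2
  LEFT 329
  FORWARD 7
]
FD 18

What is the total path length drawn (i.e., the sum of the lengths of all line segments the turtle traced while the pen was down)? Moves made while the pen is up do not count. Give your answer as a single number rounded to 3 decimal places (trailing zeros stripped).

Executing turtle program step by step:
Start: pos=(0,-1), heading=270, pen down
FD 6: (0,-1) -> (0,-7) [heading=270, draw]
REPEAT 6 [
  -- iteration 1/6 --
  FD 2: (0,-7) -> (0,-9) [heading=270, draw]
  LT 329: heading 270 -> 239
  FD 7: (0,-9) -> (-3.605,-15) [heading=239, draw]
  -- iteration 2/6 --
  FD 2: (-3.605,-15) -> (-4.635,-16.715) [heading=239, draw]
  LT 329: heading 239 -> 208
  FD 7: (-4.635,-16.715) -> (-10.816,-20.001) [heading=208, draw]
  -- iteration 3/6 --
  FD 2: (-10.816,-20.001) -> (-12.582,-20.94) [heading=208, draw]
  LT 329: heading 208 -> 177
  FD 7: (-12.582,-20.94) -> (-19.572,-20.573) [heading=177, draw]
  -- iteration 4/6 --
  FD 2: (-19.572,-20.573) -> (-21.57,-20.469) [heading=177, draw]
  LT 329: heading 177 -> 146
  FD 7: (-21.57,-20.469) -> (-27.373,-16.554) [heading=146, draw]
  -- iteration 5/6 --
  FD 2: (-27.373,-16.554) -> (-29.031,-15.436) [heading=146, draw]
  LT 329: heading 146 -> 115
  FD 7: (-29.031,-15.436) -> (-31.989,-9.092) [heading=115, draw]
  -- iteration 6/6 --
  FD 2: (-31.989,-9.092) -> (-32.834,-7.279) [heading=115, draw]
  LT 329: heading 115 -> 84
  FD 7: (-32.834,-7.279) -> (-32.103,-0.318) [heading=84, draw]
]
FD 18: (-32.103,-0.318) -> (-30.221,17.584) [heading=84, draw]
Final: pos=(-30.221,17.584), heading=84, 14 segment(s) drawn

Segment lengths:
  seg 1: (0,-1) -> (0,-7), length = 6
  seg 2: (0,-7) -> (0,-9), length = 2
  seg 3: (0,-9) -> (-3.605,-15), length = 7
  seg 4: (-3.605,-15) -> (-4.635,-16.715), length = 2
  seg 5: (-4.635,-16.715) -> (-10.816,-20.001), length = 7
  seg 6: (-10.816,-20.001) -> (-12.582,-20.94), length = 2
  seg 7: (-12.582,-20.94) -> (-19.572,-20.573), length = 7
  seg 8: (-19.572,-20.573) -> (-21.57,-20.469), length = 2
  seg 9: (-21.57,-20.469) -> (-27.373,-16.554), length = 7
  seg 10: (-27.373,-16.554) -> (-29.031,-15.436), length = 2
  seg 11: (-29.031,-15.436) -> (-31.989,-9.092), length = 7
  seg 12: (-31.989,-9.092) -> (-32.834,-7.279), length = 2
  seg 13: (-32.834,-7.279) -> (-32.103,-0.318), length = 7
  seg 14: (-32.103,-0.318) -> (-30.221,17.584), length = 18
Total = 78

Answer: 78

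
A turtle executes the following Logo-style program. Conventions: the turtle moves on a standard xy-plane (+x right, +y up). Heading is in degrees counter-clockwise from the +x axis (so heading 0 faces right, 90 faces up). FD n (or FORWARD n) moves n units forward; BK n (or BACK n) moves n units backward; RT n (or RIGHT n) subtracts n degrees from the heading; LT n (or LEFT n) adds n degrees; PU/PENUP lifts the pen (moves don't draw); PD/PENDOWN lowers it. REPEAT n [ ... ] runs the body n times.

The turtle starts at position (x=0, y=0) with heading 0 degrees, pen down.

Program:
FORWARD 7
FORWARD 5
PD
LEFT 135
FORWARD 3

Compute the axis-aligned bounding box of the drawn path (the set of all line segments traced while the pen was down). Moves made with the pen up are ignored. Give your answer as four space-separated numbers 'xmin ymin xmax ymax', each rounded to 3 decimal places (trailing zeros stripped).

Executing turtle program step by step:
Start: pos=(0,0), heading=0, pen down
FD 7: (0,0) -> (7,0) [heading=0, draw]
FD 5: (7,0) -> (12,0) [heading=0, draw]
PD: pen down
LT 135: heading 0 -> 135
FD 3: (12,0) -> (9.879,2.121) [heading=135, draw]
Final: pos=(9.879,2.121), heading=135, 3 segment(s) drawn

Segment endpoints: x in {0, 7, 9.879, 12}, y in {0, 2.121}
xmin=0, ymin=0, xmax=12, ymax=2.121

Answer: 0 0 12 2.121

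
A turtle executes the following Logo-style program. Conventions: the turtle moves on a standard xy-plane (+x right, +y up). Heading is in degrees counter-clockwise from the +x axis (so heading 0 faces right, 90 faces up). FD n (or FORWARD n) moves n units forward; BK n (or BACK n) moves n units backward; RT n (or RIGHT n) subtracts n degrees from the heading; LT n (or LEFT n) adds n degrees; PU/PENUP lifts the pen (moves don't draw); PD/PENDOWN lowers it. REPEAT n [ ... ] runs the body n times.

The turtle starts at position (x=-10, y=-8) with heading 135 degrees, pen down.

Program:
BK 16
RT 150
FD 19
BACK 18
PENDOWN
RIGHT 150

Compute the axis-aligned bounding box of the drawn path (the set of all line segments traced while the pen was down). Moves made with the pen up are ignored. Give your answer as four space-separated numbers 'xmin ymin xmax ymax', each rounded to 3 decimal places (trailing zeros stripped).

Executing turtle program step by step:
Start: pos=(-10,-8), heading=135, pen down
BK 16: (-10,-8) -> (1.314,-19.314) [heading=135, draw]
RT 150: heading 135 -> 345
FD 19: (1.314,-19.314) -> (19.666,-24.231) [heading=345, draw]
BK 18: (19.666,-24.231) -> (2.28,-19.573) [heading=345, draw]
PD: pen down
RT 150: heading 345 -> 195
Final: pos=(2.28,-19.573), heading=195, 3 segment(s) drawn

Segment endpoints: x in {-10, 1.314, 2.28, 19.666}, y in {-24.231, -19.573, -19.314, -8}
xmin=-10, ymin=-24.231, xmax=19.666, ymax=-8

Answer: -10 -24.231 19.666 -8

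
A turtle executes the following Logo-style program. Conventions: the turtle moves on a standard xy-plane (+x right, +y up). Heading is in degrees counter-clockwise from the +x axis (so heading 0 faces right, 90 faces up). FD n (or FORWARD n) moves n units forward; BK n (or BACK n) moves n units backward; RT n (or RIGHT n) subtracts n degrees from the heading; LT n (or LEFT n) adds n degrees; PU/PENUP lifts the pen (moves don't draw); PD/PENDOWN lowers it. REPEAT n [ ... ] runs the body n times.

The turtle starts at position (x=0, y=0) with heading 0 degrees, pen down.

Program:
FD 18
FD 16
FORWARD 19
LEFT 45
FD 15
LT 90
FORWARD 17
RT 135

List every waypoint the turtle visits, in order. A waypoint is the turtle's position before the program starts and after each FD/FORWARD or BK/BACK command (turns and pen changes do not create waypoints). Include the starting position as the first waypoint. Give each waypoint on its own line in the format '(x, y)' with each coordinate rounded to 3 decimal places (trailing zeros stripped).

Executing turtle program step by step:
Start: pos=(0,0), heading=0, pen down
FD 18: (0,0) -> (18,0) [heading=0, draw]
FD 16: (18,0) -> (34,0) [heading=0, draw]
FD 19: (34,0) -> (53,0) [heading=0, draw]
LT 45: heading 0 -> 45
FD 15: (53,0) -> (63.607,10.607) [heading=45, draw]
LT 90: heading 45 -> 135
FD 17: (63.607,10.607) -> (51.586,22.627) [heading=135, draw]
RT 135: heading 135 -> 0
Final: pos=(51.586,22.627), heading=0, 5 segment(s) drawn
Waypoints (6 total):
(0, 0)
(18, 0)
(34, 0)
(53, 0)
(63.607, 10.607)
(51.586, 22.627)

Answer: (0, 0)
(18, 0)
(34, 0)
(53, 0)
(63.607, 10.607)
(51.586, 22.627)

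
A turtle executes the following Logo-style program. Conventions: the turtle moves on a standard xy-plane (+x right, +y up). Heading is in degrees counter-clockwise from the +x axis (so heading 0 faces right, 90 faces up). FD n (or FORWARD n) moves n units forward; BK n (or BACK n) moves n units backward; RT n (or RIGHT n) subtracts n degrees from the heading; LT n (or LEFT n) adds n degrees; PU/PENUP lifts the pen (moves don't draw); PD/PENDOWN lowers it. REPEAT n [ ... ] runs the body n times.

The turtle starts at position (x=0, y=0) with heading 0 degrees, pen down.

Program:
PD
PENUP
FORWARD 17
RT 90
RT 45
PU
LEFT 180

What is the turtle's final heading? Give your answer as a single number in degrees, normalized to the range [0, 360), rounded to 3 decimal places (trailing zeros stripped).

Executing turtle program step by step:
Start: pos=(0,0), heading=0, pen down
PD: pen down
PU: pen up
FD 17: (0,0) -> (17,0) [heading=0, move]
RT 90: heading 0 -> 270
RT 45: heading 270 -> 225
PU: pen up
LT 180: heading 225 -> 45
Final: pos=(17,0), heading=45, 0 segment(s) drawn

Answer: 45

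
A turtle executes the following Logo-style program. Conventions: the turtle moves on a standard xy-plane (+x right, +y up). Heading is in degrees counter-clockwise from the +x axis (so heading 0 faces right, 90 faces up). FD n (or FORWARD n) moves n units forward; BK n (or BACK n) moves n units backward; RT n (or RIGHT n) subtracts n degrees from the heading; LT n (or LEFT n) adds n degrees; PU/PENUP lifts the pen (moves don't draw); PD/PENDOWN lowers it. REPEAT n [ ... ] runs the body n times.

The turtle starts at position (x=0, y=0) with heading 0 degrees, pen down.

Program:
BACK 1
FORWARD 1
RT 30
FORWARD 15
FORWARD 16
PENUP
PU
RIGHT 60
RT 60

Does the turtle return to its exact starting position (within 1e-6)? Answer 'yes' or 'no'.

Executing turtle program step by step:
Start: pos=(0,0), heading=0, pen down
BK 1: (0,0) -> (-1,0) [heading=0, draw]
FD 1: (-1,0) -> (0,0) [heading=0, draw]
RT 30: heading 0 -> 330
FD 15: (0,0) -> (12.99,-7.5) [heading=330, draw]
FD 16: (12.99,-7.5) -> (26.847,-15.5) [heading=330, draw]
PU: pen up
PU: pen up
RT 60: heading 330 -> 270
RT 60: heading 270 -> 210
Final: pos=(26.847,-15.5), heading=210, 4 segment(s) drawn

Start position: (0, 0)
Final position: (26.847, -15.5)
Distance = 31; >= 1e-6 -> NOT closed

Answer: no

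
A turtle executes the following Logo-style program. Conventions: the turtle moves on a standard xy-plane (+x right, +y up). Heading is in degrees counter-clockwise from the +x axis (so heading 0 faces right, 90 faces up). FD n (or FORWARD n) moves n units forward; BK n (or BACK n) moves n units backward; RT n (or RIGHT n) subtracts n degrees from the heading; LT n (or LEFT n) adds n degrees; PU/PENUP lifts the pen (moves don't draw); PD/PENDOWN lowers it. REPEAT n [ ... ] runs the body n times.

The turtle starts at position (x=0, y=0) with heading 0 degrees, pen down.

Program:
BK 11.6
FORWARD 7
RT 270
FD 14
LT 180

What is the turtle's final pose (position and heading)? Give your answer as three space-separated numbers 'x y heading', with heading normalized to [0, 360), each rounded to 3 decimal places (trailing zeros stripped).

Executing turtle program step by step:
Start: pos=(0,0), heading=0, pen down
BK 11.6: (0,0) -> (-11.6,0) [heading=0, draw]
FD 7: (-11.6,0) -> (-4.6,0) [heading=0, draw]
RT 270: heading 0 -> 90
FD 14: (-4.6,0) -> (-4.6,14) [heading=90, draw]
LT 180: heading 90 -> 270
Final: pos=(-4.6,14), heading=270, 3 segment(s) drawn

Answer: -4.6 14 270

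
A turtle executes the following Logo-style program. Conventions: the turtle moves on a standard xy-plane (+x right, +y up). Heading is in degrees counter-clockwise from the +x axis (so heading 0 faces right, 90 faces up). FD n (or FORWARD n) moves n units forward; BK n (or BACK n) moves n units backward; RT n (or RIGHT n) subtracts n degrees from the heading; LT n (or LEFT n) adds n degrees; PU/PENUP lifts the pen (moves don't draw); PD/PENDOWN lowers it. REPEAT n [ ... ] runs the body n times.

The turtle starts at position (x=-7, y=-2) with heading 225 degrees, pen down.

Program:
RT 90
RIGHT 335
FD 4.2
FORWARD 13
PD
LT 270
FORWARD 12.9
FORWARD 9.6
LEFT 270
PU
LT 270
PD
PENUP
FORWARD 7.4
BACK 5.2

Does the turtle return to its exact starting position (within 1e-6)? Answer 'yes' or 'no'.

Answer: no

Derivation:
Executing turtle program step by step:
Start: pos=(-7,-2), heading=225, pen down
RT 90: heading 225 -> 135
RT 335: heading 135 -> 160
FD 4.2: (-7,-2) -> (-10.947,-0.564) [heading=160, draw]
FD 13: (-10.947,-0.564) -> (-23.163,3.883) [heading=160, draw]
PD: pen down
LT 270: heading 160 -> 70
FD 12.9: (-23.163,3.883) -> (-18.751,16.005) [heading=70, draw]
FD 9.6: (-18.751,16.005) -> (-15.467,25.026) [heading=70, draw]
LT 270: heading 70 -> 340
PU: pen up
LT 270: heading 340 -> 250
PD: pen down
PU: pen up
FD 7.4: (-15.467,25.026) -> (-17.998,18.072) [heading=250, move]
BK 5.2: (-17.998,18.072) -> (-16.22,22.959) [heading=250, move]
Final: pos=(-16.22,22.959), heading=250, 4 segment(s) drawn

Start position: (-7, -2)
Final position: (-16.22, 22.959)
Distance = 26.607; >= 1e-6 -> NOT closed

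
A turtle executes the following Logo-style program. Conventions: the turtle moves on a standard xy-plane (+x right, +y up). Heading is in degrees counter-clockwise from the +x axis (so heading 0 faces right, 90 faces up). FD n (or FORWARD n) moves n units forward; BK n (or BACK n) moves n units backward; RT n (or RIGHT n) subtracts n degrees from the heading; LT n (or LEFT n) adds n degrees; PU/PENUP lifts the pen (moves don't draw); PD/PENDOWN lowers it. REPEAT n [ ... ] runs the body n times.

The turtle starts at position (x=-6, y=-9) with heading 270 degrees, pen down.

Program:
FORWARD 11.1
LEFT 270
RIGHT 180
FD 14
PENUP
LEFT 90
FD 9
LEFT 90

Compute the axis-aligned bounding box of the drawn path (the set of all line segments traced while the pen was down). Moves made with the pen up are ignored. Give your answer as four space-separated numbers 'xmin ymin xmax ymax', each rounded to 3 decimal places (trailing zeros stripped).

Answer: -6 -20.1 8 -9

Derivation:
Executing turtle program step by step:
Start: pos=(-6,-9), heading=270, pen down
FD 11.1: (-6,-9) -> (-6,-20.1) [heading=270, draw]
LT 270: heading 270 -> 180
RT 180: heading 180 -> 0
FD 14: (-6,-20.1) -> (8,-20.1) [heading=0, draw]
PU: pen up
LT 90: heading 0 -> 90
FD 9: (8,-20.1) -> (8,-11.1) [heading=90, move]
LT 90: heading 90 -> 180
Final: pos=(8,-11.1), heading=180, 2 segment(s) drawn

Segment endpoints: x in {-6, -6, 8}, y in {-20.1, -20.1, -9}
xmin=-6, ymin=-20.1, xmax=8, ymax=-9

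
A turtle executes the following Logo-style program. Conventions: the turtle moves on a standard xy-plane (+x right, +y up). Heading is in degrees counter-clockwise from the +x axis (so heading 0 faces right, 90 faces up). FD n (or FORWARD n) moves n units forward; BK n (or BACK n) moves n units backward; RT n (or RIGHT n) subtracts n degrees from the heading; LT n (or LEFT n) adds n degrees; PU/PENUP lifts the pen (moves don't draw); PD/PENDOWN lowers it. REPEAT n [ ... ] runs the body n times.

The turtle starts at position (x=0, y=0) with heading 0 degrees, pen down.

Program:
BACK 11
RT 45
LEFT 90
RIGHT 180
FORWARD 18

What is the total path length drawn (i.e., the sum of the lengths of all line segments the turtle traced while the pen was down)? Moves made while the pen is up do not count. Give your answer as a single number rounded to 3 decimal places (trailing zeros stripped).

Answer: 29

Derivation:
Executing turtle program step by step:
Start: pos=(0,0), heading=0, pen down
BK 11: (0,0) -> (-11,0) [heading=0, draw]
RT 45: heading 0 -> 315
LT 90: heading 315 -> 45
RT 180: heading 45 -> 225
FD 18: (-11,0) -> (-23.728,-12.728) [heading=225, draw]
Final: pos=(-23.728,-12.728), heading=225, 2 segment(s) drawn

Segment lengths:
  seg 1: (0,0) -> (-11,0), length = 11
  seg 2: (-11,0) -> (-23.728,-12.728), length = 18
Total = 29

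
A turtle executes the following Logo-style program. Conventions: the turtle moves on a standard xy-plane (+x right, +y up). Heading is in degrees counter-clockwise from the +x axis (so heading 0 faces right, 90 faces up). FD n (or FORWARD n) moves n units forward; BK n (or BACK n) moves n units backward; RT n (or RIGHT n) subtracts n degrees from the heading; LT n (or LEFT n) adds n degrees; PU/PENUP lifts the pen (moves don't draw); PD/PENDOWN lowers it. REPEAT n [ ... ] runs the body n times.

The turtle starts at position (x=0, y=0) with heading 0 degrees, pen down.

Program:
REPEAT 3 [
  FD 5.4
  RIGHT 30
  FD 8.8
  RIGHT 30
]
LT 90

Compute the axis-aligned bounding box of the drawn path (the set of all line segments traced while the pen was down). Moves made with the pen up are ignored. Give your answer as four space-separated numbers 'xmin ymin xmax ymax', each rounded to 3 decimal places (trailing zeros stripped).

Answer: 0 -26.953 15.721 0

Derivation:
Executing turtle program step by step:
Start: pos=(0,0), heading=0, pen down
REPEAT 3 [
  -- iteration 1/3 --
  FD 5.4: (0,0) -> (5.4,0) [heading=0, draw]
  RT 30: heading 0 -> 330
  FD 8.8: (5.4,0) -> (13.021,-4.4) [heading=330, draw]
  RT 30: heading 330 -> 300
  -- iteration 2/3 --
  FD 5.4: (13.021,-4.4) -> (15.721,-9.077) [heading=300, draw]
  RT 30: heading 300 -> 270
  FD 8.8: (15.721,-9.077) -> (15.721,-17.877) [heading=270, draw]
  RT 30: heading 270 -> 240
  -- iteration 3/3 --
  FD 5.4: (15.721,-17.877) -> (13.021,-22.553) [heading=240, draw]
  RT 30: heading 240 -> 210
  FD 8.8: (13.021,-22.553) -> (5.4,-26.953) [heading=210, draw]
  RT 30: heading 210 -> 180
]
LT 90: heading 180 -> 270
Final: pos=(5.4,-26.953), heading=270, 6 segment(s) drawn

Segment endpoints: x in {0, 5.4, 5.4, 13.021, 13.021, 15.721}, y in {-26.953, -22.553, -17.877, -9.077, -4.4, 0}
xmin=0, ymin=-26.953, xmax=15.721, ymax=0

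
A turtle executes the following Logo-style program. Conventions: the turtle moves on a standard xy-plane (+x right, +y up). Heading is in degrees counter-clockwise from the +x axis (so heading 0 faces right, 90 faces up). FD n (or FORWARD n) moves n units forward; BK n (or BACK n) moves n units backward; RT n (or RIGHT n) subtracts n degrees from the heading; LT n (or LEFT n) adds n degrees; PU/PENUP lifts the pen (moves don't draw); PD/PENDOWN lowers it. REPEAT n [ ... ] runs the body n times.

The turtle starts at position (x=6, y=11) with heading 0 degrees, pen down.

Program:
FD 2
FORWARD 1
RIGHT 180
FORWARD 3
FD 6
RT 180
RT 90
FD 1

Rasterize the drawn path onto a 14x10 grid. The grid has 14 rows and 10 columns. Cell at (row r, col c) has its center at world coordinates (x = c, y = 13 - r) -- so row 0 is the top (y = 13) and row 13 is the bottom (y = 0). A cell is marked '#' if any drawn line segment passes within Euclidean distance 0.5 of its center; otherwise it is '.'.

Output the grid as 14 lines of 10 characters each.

Answer: ..........
..........
##########
#.........
..........
..........
..........
..........
..........
..........
..........
..........
..........
..........

Derivation:
Segment 0: (6,11) -> (8,11)
Segment 1: (8,11) -> (9,11)
Segment 2: (9,11) -> (6,11)
Segment 3: (6,11) -> (0,11)
Segment 4: (0,11) -> (0,10)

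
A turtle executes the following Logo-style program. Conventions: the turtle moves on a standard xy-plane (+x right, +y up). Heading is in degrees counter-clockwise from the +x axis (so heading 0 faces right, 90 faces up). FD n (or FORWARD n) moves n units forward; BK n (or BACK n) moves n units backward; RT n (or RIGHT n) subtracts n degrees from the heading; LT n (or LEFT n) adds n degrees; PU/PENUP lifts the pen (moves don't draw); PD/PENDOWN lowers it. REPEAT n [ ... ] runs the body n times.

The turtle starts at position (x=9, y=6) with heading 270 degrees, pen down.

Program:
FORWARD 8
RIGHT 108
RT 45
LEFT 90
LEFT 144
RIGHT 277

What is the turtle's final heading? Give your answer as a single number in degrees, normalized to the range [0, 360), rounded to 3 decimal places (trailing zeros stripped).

Answer: 74

Derivation:
Executing turtle program step by step:
Start: pos=(9,6), heading=270, pen down
FD 8: (9,6) -> (9,-2) [heading=270, draw]
RT 108: heading 270 -> 162
RT 45: heading 162 -> 117
LT 90: heading 117 -> 207
LT 144: heading 207 -> 351
RT 277: heading 351 -> 74
Final: pos=(9,-2), heading=74, 1 segment(s) drawn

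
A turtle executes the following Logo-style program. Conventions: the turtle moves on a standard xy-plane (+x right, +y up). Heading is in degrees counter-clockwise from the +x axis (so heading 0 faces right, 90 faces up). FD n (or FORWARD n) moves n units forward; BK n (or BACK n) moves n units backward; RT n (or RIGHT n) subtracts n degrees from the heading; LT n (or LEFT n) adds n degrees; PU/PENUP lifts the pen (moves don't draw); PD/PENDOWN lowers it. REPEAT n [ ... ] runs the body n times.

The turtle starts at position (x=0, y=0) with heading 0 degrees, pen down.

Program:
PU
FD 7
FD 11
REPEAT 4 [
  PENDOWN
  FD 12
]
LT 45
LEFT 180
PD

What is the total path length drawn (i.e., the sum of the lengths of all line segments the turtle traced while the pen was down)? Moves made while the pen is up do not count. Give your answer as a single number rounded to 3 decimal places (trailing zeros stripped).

Executing turtle program step by step:
Start: pos=(0,0), heading=0, pen down
PU: pen up
FD 7: (0,0) -> (7,0) [heading=0, move]
FD 11: (7,0) -> (18,0) [heading=0, move]
REPEAT 4 [
  -- iteration 1/4 --
  PD: pen down
  FD 12: (18,0) -> (30,0) [heading=0, draw]
  -- iteration 2/4 --
  PD: pen down
  FD 12: (30,0) -> (42,0) [heading=0, draw]
  -- iteration 3/4 --
  PD: pen down
  FD 12: (42,0) -> (54,0) [heading=0, draw]
  -- iteration 4/4 --
  PD: pen down
  FD 12: (54,0) -> (66,0) [heading=0, draw]
]
LT 45: heading 0 -> 45
LT 180: heading 45 -> 225
PD: pen down
Final: pos=(66,0), heading=225, 4 segment(s) drawn

Segment lengths:
  seg 1: (18,0) -> (30,0), length = 12
  seg 2: (30,0) -> (42,0), length = 12
  seg 3: (42,0) -> (54,0), length = 12
  seg 4: (54,0) -> (66,0), length = 12
Total = 48

Answer: 48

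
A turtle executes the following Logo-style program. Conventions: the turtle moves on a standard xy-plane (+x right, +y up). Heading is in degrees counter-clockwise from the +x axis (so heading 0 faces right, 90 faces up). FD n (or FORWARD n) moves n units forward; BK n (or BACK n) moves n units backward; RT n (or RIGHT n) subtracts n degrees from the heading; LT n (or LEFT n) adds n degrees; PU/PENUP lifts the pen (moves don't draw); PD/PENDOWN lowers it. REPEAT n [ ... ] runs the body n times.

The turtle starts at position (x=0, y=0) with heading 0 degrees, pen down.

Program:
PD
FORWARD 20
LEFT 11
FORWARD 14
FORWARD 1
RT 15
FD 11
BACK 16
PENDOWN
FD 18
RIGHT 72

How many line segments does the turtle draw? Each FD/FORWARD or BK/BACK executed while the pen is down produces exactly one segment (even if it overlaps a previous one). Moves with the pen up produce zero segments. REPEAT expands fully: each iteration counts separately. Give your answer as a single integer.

Answer: 6

Derivation:
Executing turtle program step by step:
Start: pos=(0,0), heading=0, pen down
PD: pen down
FD 20: (0,0) -> (20,0) [heading=0, draw]
LT 11: heading 0 -> 11
FD 14: (20,0) -> (33.743,2.671) [heading=11, draw]
FD 1: (33.743,2.671) -> (34.724,2.862) [heading=11, draw]
RT 15: heading 11 -> 356
FD 11: (34.724,2.862) -> (45.698,2.095) [heading=356, draw]
BK 16: (45.698,2.095) -> (29.737,3.211) [heading=356, draw]
PD: pen down
FD 18: (29.737,3.211) -> (47.693,1.955) [heading=356, draw]
RT 72: heading 356 -> 284
Final: pos=(47.693,1.955), heading=284, 6 segment(s) drawn
Segments drawn: 6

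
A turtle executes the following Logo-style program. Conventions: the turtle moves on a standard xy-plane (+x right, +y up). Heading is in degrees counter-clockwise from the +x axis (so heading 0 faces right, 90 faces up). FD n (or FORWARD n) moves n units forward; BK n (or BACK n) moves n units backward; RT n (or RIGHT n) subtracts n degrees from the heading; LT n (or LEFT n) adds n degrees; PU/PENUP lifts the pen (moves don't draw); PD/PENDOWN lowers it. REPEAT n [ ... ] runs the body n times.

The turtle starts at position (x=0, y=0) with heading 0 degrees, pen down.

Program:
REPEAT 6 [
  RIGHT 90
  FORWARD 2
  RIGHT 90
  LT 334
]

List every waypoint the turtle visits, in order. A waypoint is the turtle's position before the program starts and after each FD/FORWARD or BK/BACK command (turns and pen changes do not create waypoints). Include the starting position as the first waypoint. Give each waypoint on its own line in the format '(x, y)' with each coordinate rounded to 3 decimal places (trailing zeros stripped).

Executing turtle program step by step:
Start: pos=(0,0), heading=0, pen down
REPEAT 6 [
  -- iteration 1/6 --
  RT 90: heading 0 -> 270
  FD 2: (0,0) -> (0,-2) [heading=270, draw]
  RT 90: heading 270 -> 180
  LT 334: heading 180 -> 154
  -- iteration 2/6 --
  RT 90: heading 154 -> 64
  FD 2: (0,-2) -> (0.877,-0.202) [heading=64, draw]
  RT 90: heading 64 -> 334
  LT 334: heading 334 -> 308
  -- iteration 3/6 --
  RT 90: heading 308 -> 218
  FD 2: (0.877,-0.202) -> (-0.699,-1.434) [heading=218, draw]
  RT 90: heading 218 -> 128
  LT 334: heading 128 -> 102
  -- iteration 4/6 --
  RT 90: heading 102 -> 12
  FD 2: (-0.699,-1.434) -> (1.257,-1.018) [heading=12, draw]
  RT 90: heading 12 -> 282
  LT 334: heading 282 -> 256
  -- iteration 5/6 --
  RT 90: heading 256 -> 166
  FD 2: (1.257,-1.018) -> (-0.684,-0.534) [heading=166, draw]
  RT 90: heading 166 -> 76
  LT 334: heading 76 -> 50
  -- iteration 6/6 --
  RT 90: heading 50 -> 320
  FD 2: (-0.684,-0.534) -> (0.849,-1.82) [heading=320, draw]
  RT 90: heading 320 -> 230
  LT 334: heading 230 -> 204
]
Final: pos=(0.849,-1.82), heading=204, 6 segment(s) drawn
Waypoints (7 total):
(0, 0)
(0, -2)
(0.877, -0.202)
(-0.699, -1.434)
(1.257, -1.018)
(-0.684, -0.534)
(0.849, -1.82)

Answer: (0, 0)
(0, -2)
(0.877, -0.202)
(-0.699, -1.434)
(1.257, -1.018)
(-0.684, -0.534)
(0.849, -1.82)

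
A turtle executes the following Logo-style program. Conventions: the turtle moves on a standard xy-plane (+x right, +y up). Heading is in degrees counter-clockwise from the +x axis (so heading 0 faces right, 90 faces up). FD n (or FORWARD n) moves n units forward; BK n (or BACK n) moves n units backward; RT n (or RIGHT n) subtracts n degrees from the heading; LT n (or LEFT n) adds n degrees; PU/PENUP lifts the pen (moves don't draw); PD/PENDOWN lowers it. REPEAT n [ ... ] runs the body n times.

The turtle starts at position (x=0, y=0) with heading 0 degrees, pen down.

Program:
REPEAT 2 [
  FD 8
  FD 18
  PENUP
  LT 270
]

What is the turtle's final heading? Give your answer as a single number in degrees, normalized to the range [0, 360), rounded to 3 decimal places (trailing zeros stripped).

Executing turtle program step by step:
Start: pos=(0,0), heading=0, pen down
REPEAT 2 [
  -- iteration 1/2 --
  FD 8: (0,0) -> (8,0) [heading=0, draw]
  FD 18: (8,0) -> (26,0) [heading=0, draw]
  PU: pen up
  LT 270: heading 0 -> 270
  -- iteration 2/2 --
  FD 8: (26,0) -> (26,-8) [heading=270, move]
  FD 18: (26,-8) -> (26,-26) [heading=270, move]
  PU: pen up
  LT 270: heading 270 -> 180
]
Final: pos=(26,-26), heading=180, 2 segment(s) drawn

Answer: 180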